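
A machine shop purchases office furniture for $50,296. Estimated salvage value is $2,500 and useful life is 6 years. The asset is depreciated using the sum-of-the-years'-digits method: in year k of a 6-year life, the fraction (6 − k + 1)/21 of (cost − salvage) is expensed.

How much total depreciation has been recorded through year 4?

$40,968

Depreciable base = $50,296 − $2,500 = $47,796.
Sum of the years' digits = 6+5+4+3+2+1 = 21.
Year 1: $47,796 × 6/21 = $13,656. Book value $36,640.
Year 2: $47,796 × 5/21 = $11,380. Book value $25,260.
Year 3: $47,796 × 4/21 = $9,104. Book value $16,156.
Year 4: $47,796 × 3/21 = $6,828. Book value $9,328.
Accumulated through year 4 = $50,296 − $9,328 = $40,968.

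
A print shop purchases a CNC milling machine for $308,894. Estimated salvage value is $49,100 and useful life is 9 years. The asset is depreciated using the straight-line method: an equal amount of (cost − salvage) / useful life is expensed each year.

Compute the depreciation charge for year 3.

$28,866

Depreciable base = $308,894 − $49,100 = $259,794.
Annual expense = $259,794 / 9 = $28,866.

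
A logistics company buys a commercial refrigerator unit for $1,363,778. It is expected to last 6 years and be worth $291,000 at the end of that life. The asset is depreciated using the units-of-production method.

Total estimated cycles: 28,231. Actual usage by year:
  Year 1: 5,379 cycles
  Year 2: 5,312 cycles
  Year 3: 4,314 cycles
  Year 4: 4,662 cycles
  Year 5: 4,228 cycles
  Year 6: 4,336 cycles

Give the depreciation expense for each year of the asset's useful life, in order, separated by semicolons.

Depreciable base = $1,363,778 − $291,000 = $1,072,778.
Rate = $1,072,778 / 28,231 cycles = $38 per cycle.
Year 1: 5,379 × $38 = $204,402. Book value $1,159,376.
Year 2: 5,312 × $38 = $201,856. Book value $957,520.
Year 3: 4,314 × $38 = $163,932. Book value $793,588.
Year 4: 4,662 × $38 = $177,156. Book value $616,432.
Year 5: 4,228 × $38 = $160,664. Book value $455,768.
Year 6: 4,336 × $38 = $164,768. Book value $291,000.

$204,402; $201,856; $163,932; $177,156; $160,664; $164,768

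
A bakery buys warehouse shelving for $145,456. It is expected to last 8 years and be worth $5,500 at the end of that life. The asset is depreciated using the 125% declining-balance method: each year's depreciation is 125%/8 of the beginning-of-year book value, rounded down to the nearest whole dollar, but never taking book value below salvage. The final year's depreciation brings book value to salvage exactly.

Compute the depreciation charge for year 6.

Depreciable base = $145,456 − $5,500 = $139,956.
Year 1: ⌊$145,456 × 125%/8⌋ = $22,727. Book value $122,729.
Year 2: ⌊$122,729 × 125%/8⌋ = $19,176. Book value $103,553.
Year 3: ⌊$103,553 × 125%/8⌋ = $16,180. Book value $87,373.
Year 4: ⌊$87,373 × 125%/8⌋ = $13,652. Book value $73,721.
Year 5: ⌊$73,721 × 125%/8⌋ = $11,518. Book value $62,203.
Year 6: ⌊$62,203 × 125%/8⌋ = $9,719. Book value $52,484.

$9,719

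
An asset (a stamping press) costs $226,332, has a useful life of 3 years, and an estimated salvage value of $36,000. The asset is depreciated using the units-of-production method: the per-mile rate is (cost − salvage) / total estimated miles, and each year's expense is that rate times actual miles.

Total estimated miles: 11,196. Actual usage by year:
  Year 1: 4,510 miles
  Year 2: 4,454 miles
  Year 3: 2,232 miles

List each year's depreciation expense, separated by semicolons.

Depreciable base = $226,332 − $36,000 = $190,332.
Rate = $190,332 / 11,196 miles = $17 per mile.
Year 1: 4,510 × $17 = $76,670. Book value $149,662.
Year 2: 4,454 × $17 = $75,718. Book value $73,944.
Year 3: 2,232 × $17 = $37,944. Book value $36,000.

$76,670; $75,718; $37,944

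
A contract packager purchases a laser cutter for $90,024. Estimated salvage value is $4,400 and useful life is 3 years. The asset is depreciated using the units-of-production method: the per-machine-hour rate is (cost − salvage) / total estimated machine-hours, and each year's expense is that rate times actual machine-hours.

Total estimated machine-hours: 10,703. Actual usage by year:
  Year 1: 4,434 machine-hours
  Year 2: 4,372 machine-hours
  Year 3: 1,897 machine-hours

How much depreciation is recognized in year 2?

$34,976

Depreciable base = $90,024 − $4,400 = $85,624.
Rate = $85,624 / 10,703 machine-hours = $8 per machine-hour.
Year 1: 4,434 × $8 = $35,472. Book value $54,552.
Year 2: 4,372 × $8 = $34,976. Book value $19,576.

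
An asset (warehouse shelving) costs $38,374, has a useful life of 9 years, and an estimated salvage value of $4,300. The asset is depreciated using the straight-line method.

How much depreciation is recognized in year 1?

$3,786

Depreciable base = $38,374 − $4,300 = $34,074.
Annual expense = $34,074 / 9 = $3,786.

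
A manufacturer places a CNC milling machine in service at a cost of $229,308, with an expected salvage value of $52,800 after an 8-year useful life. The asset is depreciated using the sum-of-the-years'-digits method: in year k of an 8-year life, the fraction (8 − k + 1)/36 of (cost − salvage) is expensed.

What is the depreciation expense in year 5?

$19,612

Depreciable base = $229,308 − $52,800 = $176,508.
Sum of the years' digits = 8+7+6+5+4+3+2+1 = 36.
Year 1: $176,508 × 8/36 = $39,224. Book value $190,084.
Year 2: $176,508 × 7/36 = $34,321. Book value $155,763.
Year 3: $176,508 × 6/36 = $29,418. Book value $126,345.
Year 4: $176,508 × 5/36 = $24,515. Book value $101,830.
Year 5: $176,508 × 4/36 = $19,612. Book value $82,218.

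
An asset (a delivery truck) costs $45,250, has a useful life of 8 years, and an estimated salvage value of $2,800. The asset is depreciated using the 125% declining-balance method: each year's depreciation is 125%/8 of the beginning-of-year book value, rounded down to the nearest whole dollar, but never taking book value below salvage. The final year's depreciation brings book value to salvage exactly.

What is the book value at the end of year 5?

$19,352

Depreciable base = $45,250 − $2,800 = $42,450.
Year 1: ⌊$45,250 × 125%/8⌋ = $7,070. Book value $38,180.
Year 2: ⌊$38,180 × 125%/8⌋ = $5,965. Book value $32,215.
Year 3: ⌊$32,215 × 125%/8⌋ = $5,033. Book value $27,182.
Year 4: ⌊$27,182 × 125%/8⌋ = $4,247. Book value $22,935.
Year 5: ⌊$22,935 × 125%/8⌋ = $3,583. Book value $19,352.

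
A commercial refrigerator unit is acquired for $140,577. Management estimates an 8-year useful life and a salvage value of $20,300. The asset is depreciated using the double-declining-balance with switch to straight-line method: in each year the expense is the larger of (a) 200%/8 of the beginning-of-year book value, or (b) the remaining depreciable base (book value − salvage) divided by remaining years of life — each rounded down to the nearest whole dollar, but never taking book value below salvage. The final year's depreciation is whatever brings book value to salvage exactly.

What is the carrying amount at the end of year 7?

Depreciable base = $140,577 − $20,300 = $120,277.
Year 1: DB = ⌊$140,577 × 200%/8⌋ = $35,144; SL = ⌊$120,277/8⌋ = $15,034 → take DB $35,144. Book value $105,433.
Year 2: DB = ⌊$105,433 × 200%/8⌋ = $26,358; SL = ⌊$85,133/7⌋ = $12,161 → take DB $26,358. Book value $79,075.
Year 3: DB = ⌊$79,075 × 200%/8⌋ = $19,768; SL = ⌊$58,775/6⌋ = $9,795 → take DB $19,768. Book value $59,307.
Year 4: DB = ⌊$59,307 × 200%/8⌋ = $14,826; SL = ⌊$39,007/5⌋ = $7,801 → take DB $14,826. Book value $44,481.
Year 5: DB = ⌊$44,481 × 200%/8⌋ = $11,120; SL = ⌊$24,181/4⌋ = $6,045 → take DB $11,120. Book value $33,361.
Year 6: DB = ⌊$33,361 × 200%/8⌋ = $8,340; SL = ⌊$13,061/3⌋ = $4,353 → take DB $8,340. Book value $25,021.
Year 7: DB = ⌊$25,021 × 200%/8⌋ = $6,255; SL = ⌊$4,721/2⌋ = $2,360 → take DB $6,255, capped at $4,721. Book value $20,300.

$20,300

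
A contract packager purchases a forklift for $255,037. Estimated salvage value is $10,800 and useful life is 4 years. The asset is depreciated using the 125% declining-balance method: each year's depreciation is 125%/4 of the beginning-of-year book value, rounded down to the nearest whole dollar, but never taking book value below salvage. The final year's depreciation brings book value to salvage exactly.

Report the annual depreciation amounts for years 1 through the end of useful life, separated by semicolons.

Depreciable base = $255,037 − $10,800 = $244,237.
Year 1: ⌊$255,037 × 125%/4⌋ = $79,699. Book value $175,338.
Year 2: ⌊$175,338 × 125%/4⌋ = $54,793. Book value $120,545.
Year 3: ⌊$120,545 × 125%/4⌋ = $37,670. Book value $82,875.
Year 4 (final): $82,875 − $10,800 = $72,075. Book value $10,800.

$79,699; $54,793; $37,670; $72,075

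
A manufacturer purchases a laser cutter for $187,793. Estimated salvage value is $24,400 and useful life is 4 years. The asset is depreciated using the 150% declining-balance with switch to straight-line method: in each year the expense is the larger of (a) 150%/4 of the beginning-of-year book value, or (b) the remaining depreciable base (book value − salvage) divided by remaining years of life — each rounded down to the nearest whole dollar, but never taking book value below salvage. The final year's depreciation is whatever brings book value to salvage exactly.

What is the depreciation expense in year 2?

$44,014

Depreciable base = $187,793 − $24,400 = $163,393.
Year 1: DB = ⌊$187,793 × 150%/4⌋ = $70,422; SL = ⌊$163,393/4⌋ = $40,848 → take DB $70,422. Book value $117,371.
Year 2: DB = ⌊$117,371 × 150%/4⌋ = $44,014; SL = ⌊$92,971/3⌋ = $30,990 → take DB $44,014. Book value $73,357.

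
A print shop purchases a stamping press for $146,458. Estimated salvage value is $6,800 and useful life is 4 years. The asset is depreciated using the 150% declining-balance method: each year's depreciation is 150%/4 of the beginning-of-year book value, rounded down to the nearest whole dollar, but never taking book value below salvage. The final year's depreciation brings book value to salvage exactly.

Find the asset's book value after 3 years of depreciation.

Depreciable base = $146,458 − $6,800 = $139,658.
Year 1: ⌊$146,458 × 150%/4⌋ = $54,921. Book value $91,537.
Year 2: ⌊$91,537 × 150%/4⌋ = $34,326. Book value $57,211.
Year 3: ⌊$57,211 × 150%/4⌋ = $21,454. Book value $35,757.

$35,757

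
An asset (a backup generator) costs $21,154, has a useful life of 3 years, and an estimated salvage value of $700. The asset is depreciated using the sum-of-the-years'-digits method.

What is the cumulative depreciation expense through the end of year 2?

Depreciable base = $21,154 − $700 = $20,454.
Sum of the years' digits = 3+2+1 = 6.
Year 1: $20,454 × 3/6 = $10,227. Book value $10,927.
Year 2: $20,454 × 2/6 = $6,818. Book value $4,109.
Accumulated through year 2 = $21,154 − $4,109 = $17,045.

$17,045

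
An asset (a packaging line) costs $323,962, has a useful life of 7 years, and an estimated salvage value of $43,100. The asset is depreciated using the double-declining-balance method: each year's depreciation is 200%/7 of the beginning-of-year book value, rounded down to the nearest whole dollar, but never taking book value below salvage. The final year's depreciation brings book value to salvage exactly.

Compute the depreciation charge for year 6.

$17,137

Depreciable base = $323,962 − $43,100 = $280,862.
Year 1: ⌊$323,962 × 200%/7⌋ = $92,560. Book value $231,402.
Year 2: ⌊$231,402 × 200%/7⌋ = $66,114. Book value $165,288.
Year 3: ⌊$165,288 × 200%/7⌋ = $47,225. Book value $118,063.
Year 4: ⌊$118,063 × 200%/7⌋ = $33,732. Book value $84,331.
Year 5: ⌊$84,331 × 200%/7⌋ = $24,094. Book value $60,237.
Year 6: ⌊$60,237 × 200%/7⌋ = $17,210, capped at $17,137. Book value $43,100.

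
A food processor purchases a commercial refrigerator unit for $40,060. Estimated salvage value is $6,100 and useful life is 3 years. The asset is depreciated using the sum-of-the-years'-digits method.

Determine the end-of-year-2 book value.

Depreciable base = $40,060 − $6,100 = $33,960.
Sum of the years' digits = 3+2+1 = 6.
Year 1: $33,960 × 3/6 = $16,980. Book value $23,080.
Year 2: $33,960 × 2/6 = $11,320. Book value $11,760.

$11,760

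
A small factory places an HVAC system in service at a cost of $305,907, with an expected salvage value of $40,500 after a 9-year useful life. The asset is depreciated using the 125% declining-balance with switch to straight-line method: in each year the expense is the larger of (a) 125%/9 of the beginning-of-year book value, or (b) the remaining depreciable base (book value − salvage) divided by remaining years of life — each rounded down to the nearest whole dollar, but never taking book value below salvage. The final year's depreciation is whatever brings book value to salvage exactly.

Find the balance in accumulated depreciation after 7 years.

Depreciable base = $305,907 − $40,500 = $265,407.
Year 1: DB = ⌊$305,907 × 125%/9⌋ = $42,487; SL = ⌊$265,407/9⌋ = $29,489 → take DB $42,487. Book value $263,420.
Year 2: DB = ⌊$263,420 × 125%/9⌋ = $36,586; SL = ⌊$222,920/8⌋ = $27,865 → take DB $36,586. Book value $226,834.
Year 3: DB = ⌊$226,834 × 125%/9⌋ = $31,504; SL = ⌊$186,334/7⌋ = $26,619 → take DB $31,504. Book value $195,330.
Year 4: DB = ⌊$195,330 × 125%/9⌋ = $27,129; SL = ⌊$154,830/6⌋ = $25,805 → take DB $27,129. Book value $168,201.
Year 5: DB = ⌊$168,201 × 125%/9⌋ = $23,361; SL = ⌊$127,701/5⌋ = $25,540 → take SL $25,540. Book value $142,661.
Year 6: DB = ⌊$142,661 × 125%/9⌋ = $19,814; SL = ⌊$102,161/4⌋ = $25,540 → take SL $25,540. Book value $117,121.
Year 7: DB = ⌊$117,121 × 125%/9⌋ = $16,266; SL = ⌊$76,621/3⌋ = $25,540 → take SL $25,540. Book value $91,581.
Accumulated through year 7 = $305,907 − $91,581 = $214,326.

$214,326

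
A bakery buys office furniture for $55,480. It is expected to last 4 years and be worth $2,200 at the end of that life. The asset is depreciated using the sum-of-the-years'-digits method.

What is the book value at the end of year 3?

$7,528

Depreciable base = $55,480 − $2,200 = $53,280.
Sum of the years' digits = 4+3+2+1 = 10.
Year 1: $53,280 × 4/10 = $21,312. Book value $34,168.
Year 2: $53,280 × 3/10 = $15,984. Book value $18,184.
Year 3: $53,280 × 2/10 = $10,656. Book value $7,528.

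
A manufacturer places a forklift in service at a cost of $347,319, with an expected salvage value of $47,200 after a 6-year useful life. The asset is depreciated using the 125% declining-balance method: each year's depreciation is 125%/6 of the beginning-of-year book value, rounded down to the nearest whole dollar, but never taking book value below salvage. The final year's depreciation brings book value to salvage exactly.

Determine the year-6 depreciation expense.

Depreciable base = $347,319 − $47,200 = $300,119.
Year 1: ⌊$347,319 × 125%/6⌋ = $72,358. Book value $274,961.
Year 2: ⌊$274,961 × 125%/6⌋ = $57,283. Book value $217,678.
Year 3: ⌊$217,678 × 125%/6⌋ = $45,349. Book value $172,329.
Year 4: ⌊$172,329 × 125%/6⌋ = $35,901. Book value $136,428.
Year 5: ⌊$136,428 × 125%/6⌋ = $28,422. Book value $108,006.
Year 6 (final): $108,006 − $47,200 = $60,806. Book value $47,200.

$60,806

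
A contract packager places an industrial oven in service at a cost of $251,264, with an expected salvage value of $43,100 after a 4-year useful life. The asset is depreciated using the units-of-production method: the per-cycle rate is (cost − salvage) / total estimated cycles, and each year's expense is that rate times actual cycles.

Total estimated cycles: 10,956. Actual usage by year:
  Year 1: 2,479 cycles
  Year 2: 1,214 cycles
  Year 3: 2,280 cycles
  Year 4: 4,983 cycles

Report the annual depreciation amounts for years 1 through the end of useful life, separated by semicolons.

$47,101; $23,066; $43,320; $94,677

Depreciable base = $251,264 − $43,100 = $208,164.
Rate = $208,164 / 10,956 cycles = $19 per cycle.
Year 1: 2,479 × $19 = $47,101. Book value $204,163.
Year 2: 1,214 × $19 = $23,066. Book value $181,097.
Year 3: 2,280 × $19 = $43,320. Book value $137,777.
Year 4: 4,983 × $19 = $94,677. Book value $43,100.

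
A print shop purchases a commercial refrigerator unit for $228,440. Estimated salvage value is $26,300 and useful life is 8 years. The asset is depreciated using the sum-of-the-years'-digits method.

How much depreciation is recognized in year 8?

$5,615

Depreciable base = $228,440 − $26,300 = $202,140.
Sum of the years' digits = 8+7+6+5+4+3+2+1 = 36.
Year 1: $202,140 × 8/36 = $44,920. Book value $183,520.
Year 2: $202,140 × 7/36 = $39,305. Book value $144,215.
Year 3: $202,140 × 6/36 = $33,690. Book value $110,525.
Year 4: $202,140 × 5/36 = $28,075. Book value $82,450.
Year 5: $202,140 × 4/36 = $22,460. Book value $59,990.
Year 6: $202,140 × 3/36 = $16,845. Book value $43,145.
Year 7: $202,140 × 2/36 = $11,230. Book value $31,915.
Year 8: $202,140 × 1/36 = $5,615. Book value $26,300.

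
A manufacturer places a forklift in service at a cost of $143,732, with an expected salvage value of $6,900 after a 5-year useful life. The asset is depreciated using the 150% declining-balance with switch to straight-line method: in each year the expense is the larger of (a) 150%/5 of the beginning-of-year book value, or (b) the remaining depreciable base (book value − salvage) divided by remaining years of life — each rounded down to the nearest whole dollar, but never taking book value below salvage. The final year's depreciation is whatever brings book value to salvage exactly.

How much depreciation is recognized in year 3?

Depreciable base = $143,732 − $6,900 = $136,832.
Year 1: DB = ⌊$143,732 × 150%/5⌋ = $43,119; SL = ⌊$136,832/5⌋ = $27,366 → take DB $43,119. Book value $100,613.
Year 2: DB = ⌊$100,613 × 150%/5⌋ = $30,183; SL = ⌊$93,713/4⌋ = $23,428 → take DB $30,183. Book value $70,430.
Year 3: DB = ⌊$70,430 × 150%/5⌋ = $21,129; SL = ⌊$63,530/3⌋ = $21,176 → take SL $21,176. Book value $49,254.

$21,176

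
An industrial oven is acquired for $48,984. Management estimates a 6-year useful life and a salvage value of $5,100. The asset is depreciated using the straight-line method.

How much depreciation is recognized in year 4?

Depreciable base = $48,984 − $5,100 = $43,884.
Annual expense = $43,884 / 6 = $7,314.

$7,314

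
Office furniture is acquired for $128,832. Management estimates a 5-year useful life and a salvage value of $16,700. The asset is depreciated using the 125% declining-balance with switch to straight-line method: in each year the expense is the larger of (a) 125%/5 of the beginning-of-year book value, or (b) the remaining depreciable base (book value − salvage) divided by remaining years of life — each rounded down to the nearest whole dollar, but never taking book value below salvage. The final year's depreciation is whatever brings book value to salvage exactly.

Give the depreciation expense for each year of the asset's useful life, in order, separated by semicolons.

$32,208; $24,156; $18,589; $18,589; $18,590

Depreciable base = $128,832 − $16,700 = $112,132.
Year 1: DB = ⌊$128,832 × 125%/5⌋ = $32,208; SL = ⌊$112,132/5⌋ = $22,426 → take DB $32,208. Book value $96,624.
Year 2: DB = ⌊$96,624 × 125%/5⌋ = $24,156; SL = ⌊$79,924/4⌋ = $19,981 → take DB $24,156. Book value $72,468.
Year 3: DB = ⌊$72,468 × 125%/5⌋ = $18,117; SL = ⌊$55,768/3⌋ = $18,589 → take SL $18,589. Book value $53,879.
Year 4: DB = ⌊$53,879 × 125%/5⌋ = $13,469; SL = ⌊$37,179/2⌋ = $18,589 → take SL $18,589. Book value $35,290.
Year 5 (final): $35,290 − $16,700 = $18,590. Book value $16,700.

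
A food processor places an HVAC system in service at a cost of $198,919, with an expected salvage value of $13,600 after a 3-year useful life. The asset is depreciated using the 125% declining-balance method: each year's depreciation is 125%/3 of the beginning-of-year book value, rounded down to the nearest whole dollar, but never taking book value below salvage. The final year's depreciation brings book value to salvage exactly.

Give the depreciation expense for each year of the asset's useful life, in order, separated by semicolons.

Depreciable base = $198,919 − $13,600 = $185,319.
Year 1: ⌊$198,919 × 125%/3⌋ = $82,882. Book value $116,037.
Year 2: ⌊$116,037 × 125%/3⌋ = $48,348. Book value $67,689.
Year 3 (final): $67,689 − $13,600 = $54,089. Book value $13,600.

$82,882; $48,348; $54,089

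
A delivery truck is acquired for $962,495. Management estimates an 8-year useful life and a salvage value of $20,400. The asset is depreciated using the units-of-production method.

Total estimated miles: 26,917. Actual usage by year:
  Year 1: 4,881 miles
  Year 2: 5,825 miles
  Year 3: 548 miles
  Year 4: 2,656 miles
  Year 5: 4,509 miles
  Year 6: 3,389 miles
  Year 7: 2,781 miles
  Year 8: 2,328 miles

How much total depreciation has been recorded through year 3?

$393,890

Depreciable base = $962,495 − $20,400 = $942,095.
Rate = $942,095 / 26,917 miles = $35 per mile.
Year 1: 4,881 × $35 = $170,835. Book value $791,660.
Year 2: 5,825 × $35 = $203,875. Book value $587,785.
Year 3: 548 × $35 = $19,180. Book value $568,605.
Accumulated through year 3 = $962,495 − $568,605 = $393,890.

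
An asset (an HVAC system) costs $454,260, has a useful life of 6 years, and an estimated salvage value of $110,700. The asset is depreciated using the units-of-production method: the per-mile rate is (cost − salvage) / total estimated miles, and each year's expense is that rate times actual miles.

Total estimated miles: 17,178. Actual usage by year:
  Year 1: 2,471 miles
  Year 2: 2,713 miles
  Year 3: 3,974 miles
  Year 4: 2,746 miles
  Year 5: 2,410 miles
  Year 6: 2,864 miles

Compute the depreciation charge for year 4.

Depreciable base = $454,260 − $110,700 = $343,560.
Rate = $343,560 / 17,178 miles = $20 per mile.
Year 1: 2,471 × $20 = $49,420. Book value $404,840.
Year 2: 2,713 × $20 = $54,260. Book value $350,580.
Year 3: 3,974 × $20 = $79,480. Book value $271,100.
Year 4: 2,746 × $20 = $54,920. Book value $216,180.

$54,920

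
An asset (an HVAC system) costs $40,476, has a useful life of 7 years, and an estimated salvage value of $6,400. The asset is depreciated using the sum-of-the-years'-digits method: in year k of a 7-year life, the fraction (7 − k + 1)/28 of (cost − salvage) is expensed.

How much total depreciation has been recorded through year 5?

$30,425

Depreciable base = $40,476 − $6,400 = $34,076.
Sum of the years' digits = 7+6+5+4+3+2+1 = 28.
Year 1: $34,076 × 7/28 = $8,519. Book value $31,957.
Year 2: $34,076 × 6/28 = $7,302. Book value $24,655.
Year 3: $34,076 × 5/28 = $6,085. Book value $18,570.
Year 4: $34,076 × 4/28 = $4,868. Book value $13,702.
Year 5: $34,076 × 3/28 = $3,651. Book value $10,051.
Accumulated through year 5 = $40,476 − $10,051 = $30,425.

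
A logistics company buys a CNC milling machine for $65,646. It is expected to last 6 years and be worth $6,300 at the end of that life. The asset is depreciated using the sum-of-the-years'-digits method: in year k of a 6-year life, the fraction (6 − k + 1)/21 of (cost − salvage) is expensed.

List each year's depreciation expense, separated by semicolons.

$16,956; $14,130; $11,304; $8,478; $5,652; $2,826

Depreciable base = $65,646 − $6,300 = $59,346.
Sum of the years' digits = 6+5+4+3+2+1 = 21.
Year 1: $59,346 × 6/21 = $16,956. Book value $48,690.
Year 2: $59,346 × 5/21 = $14,130. Book value $34,560.
Year 3: $59,346 × 4/21 = $11,304. Book value $23,256.
Year 4: $59,346 × 3/21 = $8,478. Book value $14,778.
Year 5: $59,346 × 2/21 = $5,652. Book value $9,126.
Year 6: $59,346 × 1/21 = $2,826. Book value $6,300.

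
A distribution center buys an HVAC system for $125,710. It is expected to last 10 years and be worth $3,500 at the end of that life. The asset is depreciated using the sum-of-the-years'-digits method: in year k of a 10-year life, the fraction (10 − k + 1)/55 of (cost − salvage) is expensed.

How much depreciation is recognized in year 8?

$6,666

Depreciable base = $125,710 − $3,500 = $122,210.
Sum of the years' digits = 10+9+8+7+6+5+4+3+2+1 = 55.
Year 1: $122,210 × 10/55 = $22,220. Book value $103,490.
Year 2: $122,210 × 9/55 = $19,998. Book value $83,492.
Year 3: $122,210 × 8/55 = $17,776. Book value $65,716.
Year 4: $122,210 × 7/55 = $15,554. Book value $50,162.
Year 5: $122,210 × 6/55 = $13,332. Book value $36,830.
Year 6: $122,210 × 5/55 = $11,110. Book value $25,720.
Year 7: $122,210 × 4/55 = $8,888. Book value $16,832.
Year 8: $122,210 × 3/55 = $6,666. Book value $10,166.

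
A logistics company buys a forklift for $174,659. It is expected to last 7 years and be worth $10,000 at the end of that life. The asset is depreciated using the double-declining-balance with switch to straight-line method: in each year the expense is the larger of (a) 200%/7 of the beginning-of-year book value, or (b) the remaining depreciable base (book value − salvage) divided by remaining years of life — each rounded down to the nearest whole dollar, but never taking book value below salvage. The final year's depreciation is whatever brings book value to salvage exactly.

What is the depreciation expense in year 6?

Depreciable base = $174,659 − $10,000 = $164,659.
Year 1: DB = ⌊$174,659 × 200%/7⌋ = $49,902; SL = ⌊$164,659/7⌋ = $23,522 → take DB $49,902. Book value $124,757.
Year 2: DB = ⌊$124,757 × 200%/7⌋ = $35,644; SL = ⌊$114,757/6⌋ = $19,126 → take DB $35,644. Book value $89,113.
Year 3: DB = ⌊$89,113 × 200%/7⌋ = $25,460; SL = ⌊$79,113/5⌋ = $15,822 → take DB $25,460. Book value $63,653.
Year 4: DB = ⌊$63,653 × 200%/7⌋ = $18,186; SL = ⌊$53,653/4⌋ = $13,413 → take DB $18,186. Book value $45,467.
Year 5: DB = ⌊$45,467 × 200%/7⌋ = $12,990; SL = ⌊$35,467/3⌋ = $11,822 → take DB $12,990. Book value $32,477.
Year 6: DB = ⌊$32,477 × 200%/7⌋ = $9,279; SL = ⌊$22,477/2⌋ = $11,238 → take SL $11,238. Book value $21,239.

$11,238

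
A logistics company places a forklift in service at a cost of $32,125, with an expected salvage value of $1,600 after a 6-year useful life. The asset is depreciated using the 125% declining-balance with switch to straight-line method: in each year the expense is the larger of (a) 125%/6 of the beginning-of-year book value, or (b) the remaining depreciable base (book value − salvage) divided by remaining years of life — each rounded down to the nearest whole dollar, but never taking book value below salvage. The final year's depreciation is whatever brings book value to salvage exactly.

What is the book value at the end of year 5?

Depreciable base = $32,125 − $1,600 = $30,525.
Year 1: DB = ⌊$32,125 × 125%/6⌋ = $6,692; SL = ⌊$30,525/6⌋ = $5,087 → take DB $6,692. Book value $25,433.
Year 2: DB = ⌊$25,433 × 125%/6⌋ = $5,298; SL = ⌊$23,833/5⌋ = $4,766 → take DB $5,298. Book value $20,135.
Year 3: DB = ⌊$20,135 × 125%/6⌋ = $4,194; SL = ⌊$18,535/4⌋ = $4,633 → take SL $4,633. Book value $15,502.
Year 4: DB = ⌊$15,502 × 125%/6⌋ = $3,229; SL = ⌊$13,902/3⌋ = $4,634 → take SL $4,634. Book value $10,868.
Year 5: DB = ⌊$10,868 × 125%/6⌋ = $2,264; SL = ⌊$9,268/2⌋ = $4,634 → take SL $4,634. Book value $6,234.

$6,234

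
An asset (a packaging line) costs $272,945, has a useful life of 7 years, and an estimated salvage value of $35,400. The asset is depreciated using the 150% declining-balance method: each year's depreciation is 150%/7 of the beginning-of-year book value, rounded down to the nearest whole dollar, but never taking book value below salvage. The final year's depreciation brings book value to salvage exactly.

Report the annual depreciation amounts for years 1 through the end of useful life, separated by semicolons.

Depreciable base = $272,945 − $35,400 = $237,545.
Year 1: ⌊$272,945 × 150%/7⌋ = $58,488. Book value $214,457.
Year 2: ⌊$214,457 × 150%/7⌋ = $45,955. Book value $168,502.
Year 3: ⌊$168,502 × 150%/7⌋ = $36,107. Book value $132,395.
Year 4: ⌊$132,395 × 150%/7⌋ = $28,370. Book value $104,025.
Year 5: ⌊$104,025 × 150%/7⌋ = $22,291. Book value $81,734.
Year 6: ⌊$81,734 × 150%/7⌋ = $17,514. Book value $64,220.
Year 7 (final): $64,220 − $35,400 = $28,820. Book value $35,400.

$58,488; $45,955; $36,107; $28,370; $22,291; $17,514; $28,820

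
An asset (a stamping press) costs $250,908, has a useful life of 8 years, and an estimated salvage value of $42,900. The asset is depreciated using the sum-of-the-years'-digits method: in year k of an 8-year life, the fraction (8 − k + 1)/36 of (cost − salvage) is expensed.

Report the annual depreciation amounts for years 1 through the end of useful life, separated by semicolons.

Depreciable base = $250,908 − $42,900 = $208,008.
Sum of the years' digits = 8+7+6+5+4+3+2+1 = 36.
Year 1: $208,008 × 8/36 = $46,224. Book value $204,684.
Year 2: $208,008 × 7/36 = $40,446. Book value $164,238.
Year 3: $208,008 × 6/36 = $34,668. Book value $129,570.
Year 4: $208,008 × 5/36 = $28,890. Book value $100,680.
Year 5: $208,008 × 4/36 = $23,112. Book value $77,568.
Year 6: $208,008 × 3/36 = $17,334. Book value $60,234.
Year 7: $208,008 × 2/36 = $11,556. Book value $48,678.
Year 8: $208,008 × 1/36 = $5,778. Book value $42,900.

$46,224; $40,446; $34,668; $28,890; $23,112; $17,334; $11,556; $5,778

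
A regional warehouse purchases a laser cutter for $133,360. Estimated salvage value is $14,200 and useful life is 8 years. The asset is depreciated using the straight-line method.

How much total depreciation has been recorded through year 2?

$29,790

Depreciable base = $133,360 − $14,200 = $119,160.
Annual expense = $119,160 / 8 = $14,895.
End of year 1: book value $118,465.
End of year 2: book value $103,570.
Accumulated through year 2 = $133,360 − $103,570 = $29,790.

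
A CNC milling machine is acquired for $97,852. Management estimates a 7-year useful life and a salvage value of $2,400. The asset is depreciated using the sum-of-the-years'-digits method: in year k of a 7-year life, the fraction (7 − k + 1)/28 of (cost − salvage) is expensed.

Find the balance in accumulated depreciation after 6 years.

$92,043

Depreciable base = $97,852 − $2,400 = $95,452.
Sum of the years' digits = 7+6+5+4+3+2+1 = 28.
Year 1: $95,452 × 7/28 = $23,863. Book value $73,989.
Year 2: $95,452 × 6/28 = $20,454. Book value $53,535.
Year 3: $95,452 × 5/28 = $17,045. Book value $36,490.
Year 4: $95,452 × 4/28 = $13,636. Book value $22,854.
Year 5: $95,452 × 3/28 = $10,227. Book value $12,627.
Year 6: $95,452 × 2/28 = $6,818. Book value $5,809.
Accumulated through year 6 = $97,852 − $5,809 = $92,043.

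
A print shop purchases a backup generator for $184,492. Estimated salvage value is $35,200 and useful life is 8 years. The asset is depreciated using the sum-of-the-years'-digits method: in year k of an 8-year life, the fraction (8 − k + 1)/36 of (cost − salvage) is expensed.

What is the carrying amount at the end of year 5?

$60,082

Depreciable base = $184,492 − $35,200 = $149,292.
Sum of the years' digits = 8+7+6+5+4+3+2+1 = 36.
Year 1: $149,292 × 8/36 = $33,176. Book value $151,316.
Year 2: $149,292 × 7/36 = $29,029. Book value $122,287.
Year 3: $149,292 × 6/36 = $24,882. Book value $97,405.
Year 4: $149,292 × 5/36 = $20,735. Book value $76,670.
Year 5: $149,292 × 4/36 = $16,588. Book value $60,082.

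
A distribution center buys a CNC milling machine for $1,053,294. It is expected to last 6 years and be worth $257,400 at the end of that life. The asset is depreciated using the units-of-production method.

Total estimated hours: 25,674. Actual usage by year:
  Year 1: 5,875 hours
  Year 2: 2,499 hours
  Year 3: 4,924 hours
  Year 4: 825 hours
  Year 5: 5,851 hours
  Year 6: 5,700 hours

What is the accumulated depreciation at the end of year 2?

$259,594

Depreciable base = $1,053,294 − $257,400 = $795,894.
Rate = $795,894 / 25,674 hours = $31 per hour.
Year 1: 5,875 × $31 = $182,125. Book value $871,169.
Year 2: 2,499 × $31 = $77,469. Book value $793,700.
Accumulated through year 2 = $1,053,294 − $793,700 = $259,594.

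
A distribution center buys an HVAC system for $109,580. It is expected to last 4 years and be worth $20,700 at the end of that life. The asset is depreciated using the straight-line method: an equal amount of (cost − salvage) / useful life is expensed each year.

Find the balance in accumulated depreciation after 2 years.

$44,440

Depreciable base = $109,580 − $20,700 = $88,880.
Annual expense = $88,880 / 4 = $22,220.
End of year 1: book value $87,360.
End of year 2: book value $65,140.
Accumulated through year 2 = $109,580 − $65,140 = $44,440.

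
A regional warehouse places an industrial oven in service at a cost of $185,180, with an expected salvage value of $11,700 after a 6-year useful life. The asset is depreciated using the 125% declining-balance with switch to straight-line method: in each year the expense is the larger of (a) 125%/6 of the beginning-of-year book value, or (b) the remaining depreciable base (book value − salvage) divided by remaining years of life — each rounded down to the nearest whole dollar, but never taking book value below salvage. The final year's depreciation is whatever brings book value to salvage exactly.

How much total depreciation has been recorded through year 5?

$147,390

Depreciable base = $185,180 − $11,700 = $173,480.
Year 1: DB = ⌊$185,180 × 125%/6⌋ = $38,579; SL = ⌊$173,480/6⌋ = $28,913 → take DB $38,579. Book value $146,601.
Year 2: DB = ⌊$146,601 × 125%/6⌋ = $30,541; SL = ⌊$134,901/5⌋ = $26,980 → take DB $30,541. Book value $116,060.
Year 3: DB = ⌊$116,060 × 125%/6⌋ = $24,179; SL = ⌊$104,360/4⌋ = $26,090 → take SL $26,090. Book value $89,970.
Year 4: DB = ⌊$89,970 × 125%/6⌋ = $18,743; SL = ⌊$78,270/3⌋ = $26,090 → take SL $26,090. Book value $63,880.
Year 5: DB = ⌊$63,880 × 125%/6⌋ = $13,308; SL = ⌊$52,180/2⌋ = $26,090 → take SL $26,090. Book value $37,790.
Accumulated through year 5 = $185,180 − $37,790 = $147,390.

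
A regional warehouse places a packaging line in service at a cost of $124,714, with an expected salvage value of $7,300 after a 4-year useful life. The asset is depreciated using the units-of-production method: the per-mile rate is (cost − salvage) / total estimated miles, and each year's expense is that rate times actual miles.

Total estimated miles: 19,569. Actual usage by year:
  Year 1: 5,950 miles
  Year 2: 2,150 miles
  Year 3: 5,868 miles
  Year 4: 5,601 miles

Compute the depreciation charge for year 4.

Depreciable base = $124,714 − $7,300 = $117,414.
Rate = $117,414 / 19,569 miles = $6 per mile.
Year 1: 5,950 × $6 = $35,700. Book value $89,014.
Year 2: 2,150 × $6 = $12,900. Book value $76,114.
Year 3: 5,868 × $6 = $35,208. Book value $40,906.
Year 4: 5,601 × $6 = $33,606. Book value $7,300.

$33,606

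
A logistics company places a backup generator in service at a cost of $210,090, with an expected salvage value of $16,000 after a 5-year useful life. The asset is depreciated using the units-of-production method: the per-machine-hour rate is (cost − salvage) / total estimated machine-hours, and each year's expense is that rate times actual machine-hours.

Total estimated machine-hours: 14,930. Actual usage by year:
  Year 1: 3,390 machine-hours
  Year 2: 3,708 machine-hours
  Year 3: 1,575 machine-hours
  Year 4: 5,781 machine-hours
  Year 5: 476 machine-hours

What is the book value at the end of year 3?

$97,341

Depreciable base = $210,090 − $16,000 = $194,090.
Rate = $194,090 / 14,930 machine-hours = $13 per machine-hour.
Year 1: 3,390 × $13 = $44,070. Book value $166,020.
Year 2: 3,708 × $13 = $48,204. Book value $117,816.
Year 3: 1,575 × $13 = $20,475. Book value $97,341.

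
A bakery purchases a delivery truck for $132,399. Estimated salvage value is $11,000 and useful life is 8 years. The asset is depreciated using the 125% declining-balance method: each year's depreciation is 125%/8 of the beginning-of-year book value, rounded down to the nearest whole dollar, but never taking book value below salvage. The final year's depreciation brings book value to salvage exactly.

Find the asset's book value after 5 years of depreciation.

$56,619

Depreciable base = $132,399 − $11,000 = $121,399.
Year 1: ⌊$132,399 × 125%/8⌋ = $20,687. Book value $111,712.
Year 2: ⌊$111,712 × 125%/8⌋ = $17,455. Book value $94,257.
Year 3: ⌊$94,257 × 125%/8⌋ = $14,727. Book value $79,530.
Year 4: ⌊$79,530 × 125%/8⌋ = $12,426. Book value $67,104.
Year 5: ⌊$67,104 × 125%/8⌋ = $10,485. Book value $56,619.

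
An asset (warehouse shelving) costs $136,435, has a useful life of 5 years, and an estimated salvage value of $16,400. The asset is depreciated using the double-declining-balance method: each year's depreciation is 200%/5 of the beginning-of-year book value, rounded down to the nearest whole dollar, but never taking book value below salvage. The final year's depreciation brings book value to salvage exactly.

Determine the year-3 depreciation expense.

Depreciable base = $136,435 − $16,400 = $120,035.
Year 1: ⌊$136,435 × 200%/5⌋ = $54,574. Book value $81,861.
Year 2: ⌊$81,861 × 200%/5⌋ = $32,744. Book value $49,117.
Year 3: ⌊$49,117 × 200%/5⌋ = $19,646. Book value $29,471.

$19,646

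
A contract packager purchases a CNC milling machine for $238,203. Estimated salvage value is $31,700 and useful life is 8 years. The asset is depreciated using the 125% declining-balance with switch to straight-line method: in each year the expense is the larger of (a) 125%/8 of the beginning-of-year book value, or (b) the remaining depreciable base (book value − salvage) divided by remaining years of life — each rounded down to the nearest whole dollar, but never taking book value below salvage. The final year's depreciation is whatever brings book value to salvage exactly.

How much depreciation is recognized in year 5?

$22,257

Depreciable base = $238,203 − $31,700 = $206,503.
Year 1: DB = ⌊$238,203 × 125%/8⌋ = $37,219; SL = ⌊$206,503/8⌋ = $25,812 → take DB $37,219. Book value $200,984.
Year 2: DB = ⌊$200,984 × 125%/8⌋ = $31,403; SL = ⌊$169,284/7⌋ = $24,183 → take DB $31,403. Book value $169,581.
Year 3: DB = ⌊$169,581 × 125%/8⌋ = $26,497; SL = ⌊$137,881/6⌋ = $22,980 → take DB $26,497. Book value $143,084.
Year 4: DB = ⌊$143,084 × 125%/8⌋ = $22,356; SL = ⌊$111,384/5⌋ = $22,276 → take DB $22,356. Book value $120,728.
Year 5: DB = ⌊$120,728 × 125%/8⌋ = $18,863; SL = ⌊$89,028/4⌋ = $22,257 → take SL $22,257. Book value $98,471.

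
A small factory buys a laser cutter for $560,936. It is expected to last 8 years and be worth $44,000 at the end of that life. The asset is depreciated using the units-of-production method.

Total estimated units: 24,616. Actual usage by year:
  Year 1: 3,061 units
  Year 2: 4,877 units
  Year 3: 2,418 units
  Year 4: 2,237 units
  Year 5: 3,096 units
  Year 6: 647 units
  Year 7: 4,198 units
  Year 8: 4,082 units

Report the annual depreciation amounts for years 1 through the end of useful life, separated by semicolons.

Depreciable base = $560,936 − $44,000 = $516,936.
Rate = $516,936 / 24,616 units = $21 per unit.
Year 1: 3,061 × $21 = $64,281. Book value $496,655.
Year 2: 4,877 × $21 = $102,417. Book value $394,238.
Year 3: 2,418 × $21 = $50,778. Book value $343,460.
Year 4: 2,237 × $21 = $46,977. Book value $296,483.
Year 5: 3,096 × $21 = $65,016. Book value $231,467.
Year 6: 647 × $21 = $13,587. Book value $217,880.
Year 7: 4,198 × $21 = $88,158. Book value $129,722.
Year 8: 4,082 × $21 = $85,722. Book value $44,000.

$64,281; $102,417; $50,778; $46,977; $65,016; $13,587; $88,158; $85,722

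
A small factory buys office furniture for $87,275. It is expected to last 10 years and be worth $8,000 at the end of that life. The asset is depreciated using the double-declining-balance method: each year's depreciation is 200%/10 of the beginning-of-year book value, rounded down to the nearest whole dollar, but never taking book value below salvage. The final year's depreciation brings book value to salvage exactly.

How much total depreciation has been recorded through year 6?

Depreciable base = $87,275 − $8,000 = $79,275.
Year 1: ⌊$87,275 × 200%/10⌋ = $17,455. Book value $69,820.
Year 2: ⌊$69,820 × 200%/10⌋ = $13,964. Book value $55,856.
Year 3: ⌊$55,856 × 200%/10⌋ = $11,171. Book value $44,685.
Year 4: ⌊$44,685 × 200%/10⌋ = $8,937. Book value $35,748.
Year 5: ⌊$35,748 × 200%/10⌋ = $7,149. Book value $28,599.
Year 6: ⌊$28,599 × 200%/10⌋ = $5,719. Book value $22,880.
Accumulated through year 6 = $87,275 − $22,880 = $64,395.

$64,395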